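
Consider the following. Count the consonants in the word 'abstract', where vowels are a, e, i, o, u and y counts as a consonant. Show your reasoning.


Consonants in 'abstract': b, s, t, r, c, t = 6 consonants.

6


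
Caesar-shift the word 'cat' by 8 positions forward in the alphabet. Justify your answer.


Shift each letter by 8: c -> k, a -> i, t -> b. Result: 'kib'.

kib


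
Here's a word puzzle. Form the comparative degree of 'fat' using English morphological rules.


Apply comparative formation (double final consonant, add -er): 'fat' -> 'fatter'.

fatter


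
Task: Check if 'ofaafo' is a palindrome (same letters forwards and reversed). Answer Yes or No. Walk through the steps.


Forward: 'ofaafo'
Reversed: 'ofaafo'
They are identical.

Yes


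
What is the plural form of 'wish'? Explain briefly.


Apply rule: Add -es (sibilant/fricative ending). 'wish' becomes 'wishes'.

wishes


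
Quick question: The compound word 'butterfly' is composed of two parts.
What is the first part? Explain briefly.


Split 'butterfly' into 'butter' + 'fly'. The first part is 'butter'.

butter


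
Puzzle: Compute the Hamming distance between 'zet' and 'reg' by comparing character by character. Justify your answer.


Alignment:
Position 1: 'z' vs 'r' = DIFFER
Position 2: 'e' vs 'e' = match
Position 3: 't' vs 'g' = DIFFER
Total differences: 2

2


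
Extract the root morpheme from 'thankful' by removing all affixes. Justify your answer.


Remove suffix '-ful' from 'thankful' to get root 'thank'.

thank


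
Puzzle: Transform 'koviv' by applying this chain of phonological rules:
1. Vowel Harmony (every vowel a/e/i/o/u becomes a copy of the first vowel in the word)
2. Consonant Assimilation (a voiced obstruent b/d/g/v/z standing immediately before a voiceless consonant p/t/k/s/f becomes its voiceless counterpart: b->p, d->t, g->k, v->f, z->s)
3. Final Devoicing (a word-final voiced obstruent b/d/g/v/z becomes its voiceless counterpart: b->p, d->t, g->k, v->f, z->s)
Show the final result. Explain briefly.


Starting form: 'koviv'
Rule 1: Vowel Harmony: all vowels become 'o' (matching first vowel). 'koviv' -> 'kovov'
Rule 2: Consonant Assimilation: no voiced obstruent (b/d/g/v/z) stands immediately before a voiceless consonant (p/t/k/s/f). No change.
Rule 3: Final Devoicing: word-final voiced obstruent 'v' becomes voiceless 'f'. 'kovov' -> 'kovof'
Final form: 'kovof'

kovof


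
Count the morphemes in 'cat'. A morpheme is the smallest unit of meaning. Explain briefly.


Decomposition: cat (free morpheme) = 1 morpheme(s)

1 morphemes


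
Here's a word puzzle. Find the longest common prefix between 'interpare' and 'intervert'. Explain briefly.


Compare from the start: 5 characters match: 'inter'. Mismatch at position 6: 'p' vs 'v'.

inter


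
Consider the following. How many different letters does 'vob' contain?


Unique letters in 'vob': {b, o, v} = 3 distinct letters.

3


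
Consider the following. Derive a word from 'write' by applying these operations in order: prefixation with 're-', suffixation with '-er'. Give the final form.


Step 1: Add prefix 're-' to 'write' = 'rewrite'
Step 2: Add suffix '-er' to 'rewrite' = 'rewriter'

rewriter


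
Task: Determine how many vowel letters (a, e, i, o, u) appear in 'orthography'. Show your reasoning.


Vowels in 'orthography': o, o, a = 3 vowels.

3


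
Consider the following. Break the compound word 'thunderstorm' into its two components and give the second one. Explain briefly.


Split 'thunderstorm' into 'thunder' + 'storm'. The second part is 'storm'.

storm


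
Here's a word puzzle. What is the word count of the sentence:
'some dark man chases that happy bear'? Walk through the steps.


Split into words: some | dark | man | chases | that | happy | bear = 7 words.

7


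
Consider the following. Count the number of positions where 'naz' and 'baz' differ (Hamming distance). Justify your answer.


Alignment:
Position 1: 'n' vs 'b' = DIFFER
Position 2: 'a' vs 'a' = match
Position 3: 'z' vs 'z' = match
Total differences: 1

1


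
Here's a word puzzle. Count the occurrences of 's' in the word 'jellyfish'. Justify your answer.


Letter 's' in 'jellyfish': found at position(s) 8 = 1 occurrence(s).

1


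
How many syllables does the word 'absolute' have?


Break 'absolute' into syllables: ab-so-lute -> ab | so | lute = 3 syllables

3 syllables


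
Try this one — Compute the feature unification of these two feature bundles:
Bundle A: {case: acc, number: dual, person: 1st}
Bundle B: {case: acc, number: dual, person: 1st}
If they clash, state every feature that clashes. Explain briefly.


Compare features:
case: A=acc vs B=acc -> unified: acc
number: A=dual vs B=dual -> unified: dual
person: A=1st vs B=1st -> unified: 1st
No clashes found.

Unified: {case: acc, number: dual, person: 1st}


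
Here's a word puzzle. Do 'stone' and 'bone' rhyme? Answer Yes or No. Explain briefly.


Rime (stressed vowel + following sounds) of 'stone': -one = /oʊn/
Rime of 'bone': -one = /oʊn/
/oʊn/ and /oʊn/ are the same ending sound, so the words rhyme.

Yes


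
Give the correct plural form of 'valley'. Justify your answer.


Apply rule: Add -s. 'valley' becomes 'valleys'.

valleys


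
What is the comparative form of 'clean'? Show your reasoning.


Apply comparative formation (add -er): 'clean' -> 'cleaner'.

cleaner


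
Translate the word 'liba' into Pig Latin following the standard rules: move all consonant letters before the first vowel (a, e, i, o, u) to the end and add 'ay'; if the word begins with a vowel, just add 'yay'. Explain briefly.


'liba': move consonant cluster 'l' to end and add 'ay': 'ibalay'.

ibalay


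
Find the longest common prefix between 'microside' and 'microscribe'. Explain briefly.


Compare from the start: 6 characters match: 'micros'. Mismatch at position 7: 'i' vs 'c'.

micros


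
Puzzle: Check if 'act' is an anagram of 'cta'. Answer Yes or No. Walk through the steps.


Sorted letters of 'act': 'act'
Sorted letters of 'cta': 'act'
They match.

Yes


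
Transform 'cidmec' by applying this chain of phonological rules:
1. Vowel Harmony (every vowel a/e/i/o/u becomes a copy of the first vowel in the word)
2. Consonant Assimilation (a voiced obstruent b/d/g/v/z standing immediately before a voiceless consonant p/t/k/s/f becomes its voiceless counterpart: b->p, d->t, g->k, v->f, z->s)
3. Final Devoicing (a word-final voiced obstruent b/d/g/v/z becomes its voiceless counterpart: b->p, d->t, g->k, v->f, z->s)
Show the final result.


Starting form: 'cidmec'
Rule 1: Vowel Harmony: all vowels become 'i' (matching first vowel). 'cidmec' -> 'cidmic'
Rule 2: Consonant Assimilation: no voiced obstruent (b/d/g/v/z) stands immediately before a voiceless consonant (p/t/k/s/f). No change.
Rule 3: Final Devoicing: final consonant 'c' is not one of the voiced obstruents b/d/g/v/z. No change.
Final form: 'cidmic'

cidmic


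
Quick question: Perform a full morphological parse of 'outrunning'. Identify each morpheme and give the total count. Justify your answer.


Step 1: Identify prefix: 'out' (meaning: surpass)
Step 2: Identify root: 'run'
Step 3: Identify suffix(es): 'ing'
Decomposition: out- (prefix: surpass) + run (root) + -ing (suffix: ongoing action)
Total morphemes: 3

3 morphemes (out- (prefix: surpass) + run (root) + -ing (suffix: ongoing action))


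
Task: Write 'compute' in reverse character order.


Reverse 'compute' character by character: 'etupmoc'.

etupmoc


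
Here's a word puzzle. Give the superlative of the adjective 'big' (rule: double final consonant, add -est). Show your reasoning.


Apply superlative formation (double final consonant, add -est): 'big' -> 'biggest'.

biggest


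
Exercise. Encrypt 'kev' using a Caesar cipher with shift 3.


Shift each letter by 3: k -> n, e -> h, v -> y. Result: 'nhy'.

nhy


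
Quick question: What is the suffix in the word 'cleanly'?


The word 'cleanly' = 'clean' (root) + '-ly' (suffix). The suffix is '-ly'.

ly


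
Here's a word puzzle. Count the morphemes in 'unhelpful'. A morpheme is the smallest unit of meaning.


Decomposition: un- (prefix) + help (root) + -ful (suffix) = 3 morpheme(s)

3 morphemes


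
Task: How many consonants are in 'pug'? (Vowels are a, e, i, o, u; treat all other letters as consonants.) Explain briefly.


Consonants in 'pug': p, g = 2 consonants.

2


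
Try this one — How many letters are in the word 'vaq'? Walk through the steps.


Spell out 'vaq' and number each letter: v(1), a(2), q(3). Total: 3 letters.

3


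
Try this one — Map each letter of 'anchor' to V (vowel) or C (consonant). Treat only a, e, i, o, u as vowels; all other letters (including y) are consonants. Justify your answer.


Letter mapping: a = V, n = C, c = C, h = C, o = V, r = C.

VCCCVC


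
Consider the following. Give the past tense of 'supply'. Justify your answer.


Apply rule: Change -y to -ied. 'supply' becomes 'supplied'.

supplied


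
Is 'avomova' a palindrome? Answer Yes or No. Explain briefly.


Forward: 'avomova'
Reversed: 'avomova'
They are identical.

Yes


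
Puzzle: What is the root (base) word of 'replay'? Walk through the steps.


Remove prefix 're' from 'replay' to get root 'play'.

play


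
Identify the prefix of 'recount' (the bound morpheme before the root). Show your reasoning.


The word 'recount' = 're' (prefix) + 'count' (root). The prefix is 're'.

re


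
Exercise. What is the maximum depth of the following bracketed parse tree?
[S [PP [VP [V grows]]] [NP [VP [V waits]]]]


Count bracket nesting levels:
'[' at pos 0: depth = 1
'[' at pos 3: depth = 2
'[' at pos 7: depth = 3
'[' at pos 11: depth = 4
'[' at pos 23: depth = 2
'[' at pos 27: depth = 3
'[' at pos 31: depth = 4
Maximum depth reached: 4

4


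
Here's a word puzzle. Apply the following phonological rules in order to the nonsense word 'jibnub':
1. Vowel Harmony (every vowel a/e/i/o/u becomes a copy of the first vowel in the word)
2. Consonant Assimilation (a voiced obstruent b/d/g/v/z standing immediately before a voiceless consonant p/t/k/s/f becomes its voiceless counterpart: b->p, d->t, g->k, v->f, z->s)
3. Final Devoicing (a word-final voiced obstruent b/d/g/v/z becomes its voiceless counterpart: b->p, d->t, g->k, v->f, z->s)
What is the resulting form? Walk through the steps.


Starting form: 'jibnub'
Rule 1: Vowel Harmony: all vowels become 'i' (matching first vowel). 'jibnub' -> 'jibnib'
Rule 2: Consonant Assimilation: no voiced obstruent (b/d/g/v/z) stands immediately before a voiceless consonant (p/t/k/s/f). No change.
Rule 3: Final Devoicing: word-final voiced obstruent 'b' becomes voiceless 'p'. 'jibnib' -> 'jibnip'
Final form: 'jibnip'

jibnip


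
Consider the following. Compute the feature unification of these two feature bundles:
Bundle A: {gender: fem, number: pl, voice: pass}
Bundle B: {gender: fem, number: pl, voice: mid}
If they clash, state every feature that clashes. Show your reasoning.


Compare features:
gender: A=fem vs B=fem -> unified: fem
number: A=pl vs B=pl -> unified: pl
voice: A=pass vs B=mid -> CLASH
Clash detected on feature 'voice' (pass vs mid); unification fails.

CLASH on 'voice' (pass vs mid)


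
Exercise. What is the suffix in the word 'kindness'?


The word 'kindness' = 'kind' (root) + '-ness' (suffix). The suffix is '-ness'.

ness


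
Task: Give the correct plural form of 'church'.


Apply rule: Add -es (sibilant/fricative ending). 'church' becomes 'churches'.

churches


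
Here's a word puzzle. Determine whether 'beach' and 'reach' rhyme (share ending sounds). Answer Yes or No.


Rime (stressed vowel + following sounds) of 'beach': -each = /iːtʃ/
Rime of 'reach': -each = /iːtʃ/
/iːtʃ/ and /iːtʃ/ are the same ending sound, so the words rhyme.

Yes


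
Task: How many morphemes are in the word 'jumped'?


Decomposition: jump (root) + -ed (suffix) = 2 morpheme(s)

2 morphemes


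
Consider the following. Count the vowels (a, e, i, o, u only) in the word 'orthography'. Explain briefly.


Vowels in 'orthography': o, o, a = 3 vowels.

3


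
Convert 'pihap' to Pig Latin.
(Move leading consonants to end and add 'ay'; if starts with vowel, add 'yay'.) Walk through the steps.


'pihap': move consonant cluster 'p' to end and add 'ay': 'ihappay'.

ihappay


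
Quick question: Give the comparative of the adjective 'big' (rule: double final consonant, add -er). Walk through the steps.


Apply comparative formation (double final consonant, add -er): 'big' -> 'bigger'.

bigger


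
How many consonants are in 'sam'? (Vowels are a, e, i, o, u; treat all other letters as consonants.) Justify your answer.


Consonants in 'sam': s, m = 2 consonants.

2


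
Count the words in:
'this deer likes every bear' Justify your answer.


Split into words: this | deer | likes | every | bear = 5 words.

5


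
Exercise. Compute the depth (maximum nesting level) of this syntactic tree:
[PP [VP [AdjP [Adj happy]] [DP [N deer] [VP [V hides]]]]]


Count bracket nesting levels:
'[' at pos 0: depth = 1
'[' at pos 4: depth = 2
'[' at pos 8: depth = 3
'[' at pos 14: depth = 4
'[' at pos 27: depth = 3
'[' at pos 31: depth = 4
'[' at pos 40: depth = 4
'[' at pos 44: depth = 5
Maximum depth reached: 5

5


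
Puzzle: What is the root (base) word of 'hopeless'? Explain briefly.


Remove suffix '-less' from 'hopeless' to get root 'hope'.

hope


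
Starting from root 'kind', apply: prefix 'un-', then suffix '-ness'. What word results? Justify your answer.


Step 1: Add prefix 'un-' to 'kind' = 'unkind'
Step 2: Add suffix '-ness' to 'unkind' = 'unkindness'

unkindness


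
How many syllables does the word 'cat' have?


Break 'cat' into syllables: cat -> cat = 1 syllable

1 syllable


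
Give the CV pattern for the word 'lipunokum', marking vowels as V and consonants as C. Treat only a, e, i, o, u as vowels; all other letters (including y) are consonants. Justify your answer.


Letter mapping: l = C, i = V, p = C, u = V, n = C, o = V, k = C, u = V, m = C.

CVCVCVCVC


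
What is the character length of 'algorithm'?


Spell out 'algorithm' and number each letter: a(1), l(2), g(3), o(4), r(5), i(6), t(7), h(8), m(9). Total: 9 letters.

9


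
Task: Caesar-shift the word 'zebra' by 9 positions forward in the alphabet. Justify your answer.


Shift each letter by 9: z -> i, e -> n, b -> k, r -> a, a -> j. Result: 'inkaj'.

inkaj


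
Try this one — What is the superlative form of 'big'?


Apply superlative formation (double final consonant, add -est): 'big' -> 'biggest'.

biggest


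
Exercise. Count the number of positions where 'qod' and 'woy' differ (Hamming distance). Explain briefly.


Alignment:
Position 1: 'q' vs 'w' = DIFFER
Position 2: 'o' vs 'o' = match
Position 3: 'd' vs 'y' = DIFFER
Total differences: 2

2


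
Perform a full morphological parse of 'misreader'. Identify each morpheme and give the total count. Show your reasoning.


Step 1: Identify prefix: 'mis' (meaning: wrongly)
Step 2: Identify root: 'read'
Step 3: Identify suffix(es): 'er'
Decomposition: mis- (prefix: wrongly) + read (root) + -er (suffix: one who)
Total morphemes: 3

3 morphemes (mis- (prefix: wrongly) + read (root) + -er (suffix: one who))


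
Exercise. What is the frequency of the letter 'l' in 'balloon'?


Letter 'l' in 'balloon': found at position(s) 3, 4 = 2 occurrence(s).

2


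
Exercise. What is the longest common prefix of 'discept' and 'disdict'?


Compare from the start: 3 characters match: 'dis'. Mismatch at position 4: 'c' vs 'd'.

dis


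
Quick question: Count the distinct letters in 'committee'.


Unique letters in 'committee': {c, e, i, m, o, t} = 6 distinct letters.

6


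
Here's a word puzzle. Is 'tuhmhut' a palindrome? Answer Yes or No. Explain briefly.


Forward: 'tuhmhut'
Reversed: 'tuhmhut'
They are identical.

Yes


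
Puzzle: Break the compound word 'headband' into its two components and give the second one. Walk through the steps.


Split 'headband' into 'head' + 'band'. The second part is 'band'.

band


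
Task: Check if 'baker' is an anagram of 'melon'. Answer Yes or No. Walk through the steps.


Sorted letters of 'baker': 'abekr'
Sorted letters of 'melon': 'elmno'
They do not match.

No


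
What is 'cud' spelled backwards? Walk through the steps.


Reverse 'cud' character by character: 'duc'.

duc


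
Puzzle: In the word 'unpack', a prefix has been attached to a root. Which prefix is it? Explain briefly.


The word 'unpack' = 'un' (prefix) + 'pack' (root). The prefix is 'un'.

un


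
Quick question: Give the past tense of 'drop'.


Apply rule: Double final consonant and add -ed. 'drop' becomes 'dropped'.

dropped


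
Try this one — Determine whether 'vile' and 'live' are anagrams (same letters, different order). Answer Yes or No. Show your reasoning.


Sorted letters of 'vile': 'eilv'
Sorted letters of 'live': 'eilv'
They match.

Yes


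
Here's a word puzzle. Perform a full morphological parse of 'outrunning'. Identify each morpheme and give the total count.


Step 1: Identify prefix: 'out' (meaning: surpass)
Step 2: Identify root: 'run'
Step 3: Identify suffix(es): 'ing'
Decomposition: out- (prefix: surpass) + run (root) + -ing (suffix: ongoing action)
Total morphemes: 3

3 morphemes (out- (prefix: surpass) + run (root) + -ing (suffix: ongoing action))


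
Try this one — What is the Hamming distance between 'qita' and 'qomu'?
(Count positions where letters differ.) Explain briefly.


Alignment:
Position 1: 'q' vs 'q' = match
Position 2: 'i' vs 'o' = DIFFER
Position 3: 't' vs 'm' = DIFFER
Position 4: 'a' vs 'u' = DIFFER
Total differences: 3

3


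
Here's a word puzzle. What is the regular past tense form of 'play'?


Apply rule: Add -ed. 'play' becomes 'played'.

played


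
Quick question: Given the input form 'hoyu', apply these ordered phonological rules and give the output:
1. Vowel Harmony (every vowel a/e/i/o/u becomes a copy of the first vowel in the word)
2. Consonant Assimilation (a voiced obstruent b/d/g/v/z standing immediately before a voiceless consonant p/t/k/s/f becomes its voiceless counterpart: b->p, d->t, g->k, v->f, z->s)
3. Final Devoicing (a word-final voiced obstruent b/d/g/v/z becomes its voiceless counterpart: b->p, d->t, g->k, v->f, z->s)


Starting form: 'hoyu'
Rule 1: Vowel Harmony: all vowels become 'o' (matching first vowel). 'hoyu' -> 'hoyo'
Rule 2: Consonant Assimilation: no voiced obstruent (b/d/g/v/z) stands immediately before a voiceless consonant (p/t/k/s/f). No change.
Rule 3: Final Devoicing: the word ends in the vowel 'o', not a consonant. No change.
Final form: 'hoyo'

hoyo


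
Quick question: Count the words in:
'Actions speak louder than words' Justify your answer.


Split into words: Actions | speak | louder | than | words = 5 words.

5


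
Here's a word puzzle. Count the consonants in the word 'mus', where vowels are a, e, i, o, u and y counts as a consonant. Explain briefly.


Consonants in 'mus': m, s = 2 consonants.

2


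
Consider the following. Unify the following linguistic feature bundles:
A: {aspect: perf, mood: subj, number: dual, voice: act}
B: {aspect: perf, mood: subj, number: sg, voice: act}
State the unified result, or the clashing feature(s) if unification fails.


Compare features:
aspect: A=perf vs B=perf -> unified: perf
mood: A=subj vs B=subj -> unified: subj
number: A=dual vs B=sg -> CLASH
voice: A=act vs B=act -> unified: act
Clash detected on feature 'number' (dual vs sg); unification fails.

CLASH on 'number' (dual vs sg)


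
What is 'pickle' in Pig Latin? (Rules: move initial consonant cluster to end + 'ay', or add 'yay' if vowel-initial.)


'pickle': move consonant cluster 'p' to end and add 'ay': 'icklepay'.

icklepay


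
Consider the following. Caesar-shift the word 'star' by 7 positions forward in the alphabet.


Shift each letter by 7: s -> z, t -> a, a -> h, r -> y. Result: 'zahy'.

zahy


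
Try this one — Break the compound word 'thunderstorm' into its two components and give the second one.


Split 'thunderstorm' into 'thunder' + 'storm'. The second part is 'storm'.

storm


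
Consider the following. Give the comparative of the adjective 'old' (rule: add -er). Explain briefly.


Apply comparative formation (add -er): 'old' -> 'older'.

older


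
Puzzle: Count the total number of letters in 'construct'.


Spell out 'construct' and number each letter: c(1), o(2), n(3), s(4), t(5), r(6), u(7), c(8), t(9). Total: 9 letters.

9


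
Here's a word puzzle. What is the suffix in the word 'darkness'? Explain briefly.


The word 'darkness' = 'dark' (root) + '-ness' (suffix). The suffix is '-ness'.

ness


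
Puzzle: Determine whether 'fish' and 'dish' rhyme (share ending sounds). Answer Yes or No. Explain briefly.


Rime (stressed vowel + following sounds) of 'fish': -ish = /ɪʃ/
Rime of 'dish': -ish = /ɪʃ/
/ɪʃ/ and /ɪʃ/ are the same ending sound, so the words rhyme.

Yes


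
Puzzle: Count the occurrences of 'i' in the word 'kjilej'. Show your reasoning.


Letter 'i' in 'kjilej': found at position(s) 3 = 1 occurrence(s).

1


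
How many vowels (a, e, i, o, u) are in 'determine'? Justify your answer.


Vowels in 'determine': e, e, i, e = 4 vowels.

4


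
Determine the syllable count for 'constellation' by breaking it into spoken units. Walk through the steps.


Break 'constellation' into syllables: con-stel-la-tion -> con | stel | la | tion = 4 syllables

4 syllables


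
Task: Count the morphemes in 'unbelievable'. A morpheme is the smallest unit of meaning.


Decomposition: un- (prefix) + believe (root) + -able (suffix) = 3 morpheme(s)

3 morphemes


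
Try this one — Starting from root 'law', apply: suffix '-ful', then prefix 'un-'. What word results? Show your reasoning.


Step 1: Add suffix '-ful' to 'law' = 'lawful'
Step 2: Add prefix 'un-' to 'lawful' = 'unlawful'

unlawful


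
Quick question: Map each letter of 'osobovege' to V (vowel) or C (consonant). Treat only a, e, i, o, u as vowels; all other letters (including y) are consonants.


Letter mapping: o = V, s = C, o = V, b = C, o = V, v = C, e = V, g = C, e = V.

VCVCVCVCV


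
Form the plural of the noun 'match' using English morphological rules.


Apply rule: Add -es (sibilant/fricative ending). 'match' becomes 'matches'.

matches


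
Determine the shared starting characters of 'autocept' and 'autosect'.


Compare from the start: 4 characters match: 'auto'. Mismatch at position 5: 'c' vs 's'.

auto


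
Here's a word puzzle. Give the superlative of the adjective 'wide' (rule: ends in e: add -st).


Apply superlative formation (ends in e: add -st): 'wide' -> 'widest'.

widest


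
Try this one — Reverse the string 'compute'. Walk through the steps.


Reverse 'compute' character by character: 'etupmoc'.

etupmoc


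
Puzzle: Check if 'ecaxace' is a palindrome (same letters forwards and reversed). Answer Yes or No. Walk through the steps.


Forward: 'ecaxace'
Reversed: 'ecaxace'
They are identical.

Yes


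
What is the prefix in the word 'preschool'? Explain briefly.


The word 'preschool' = 'pre' (prefix) + 'school' (root). The prefix is 'pre'.

pre


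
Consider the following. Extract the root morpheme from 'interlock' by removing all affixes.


Remove prefix 'inter' from 'interlock' to get root 'lock'.

lock


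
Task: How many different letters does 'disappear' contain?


Unique letters in 'disappear': {a, d, e, i, p, r, s} = 7 distinct letters.

7


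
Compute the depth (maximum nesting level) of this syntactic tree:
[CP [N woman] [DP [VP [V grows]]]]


Count bracket nesting levels:
'[' at pos 0: depth = 1
'[' at pos 4: depth = 2
'[' at pos 14: depth = 2
'[' at pos 18: depth = 3
'[' at pos 22: depth = 4
Maximum depth reached: 4

4


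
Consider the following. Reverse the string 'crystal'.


Reverse 'crystal' character by character: 'latsyrc'.

latsyrc


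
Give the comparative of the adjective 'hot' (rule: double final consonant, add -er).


Apply comparative formation (double final consonant, add -er): 'hot' -> 'hotter'.

hotter


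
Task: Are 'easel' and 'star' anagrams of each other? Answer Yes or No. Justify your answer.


Sorted letters of 'easel': 'aeels'
Sorted letters of 'star': 'arst'
They do not match.

No


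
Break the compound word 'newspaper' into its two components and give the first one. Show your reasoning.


Split 'newspaper' into 'news' + 'paper'. The first part is 'news'.

news


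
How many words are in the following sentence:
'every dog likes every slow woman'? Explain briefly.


Split into words: every | dog | likes | every | slow | woman = 6 words.

6


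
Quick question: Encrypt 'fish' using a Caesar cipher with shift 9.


Shift each letter by 9: f -> o, i -> r, s -> b, h -> q. Result: 'orbq'.

orbq


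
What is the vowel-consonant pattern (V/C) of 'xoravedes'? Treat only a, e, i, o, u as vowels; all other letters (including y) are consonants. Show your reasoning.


Letter mapping: x = C, o = V, r = C, a = V, v = C, e = V, d = C, e = V, s = C.

CVCVCVCVC


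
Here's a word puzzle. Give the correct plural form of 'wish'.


Apply rule: Add -es (sibilant/fricative ending). 'wish' becomes 'wishes'.

wishes


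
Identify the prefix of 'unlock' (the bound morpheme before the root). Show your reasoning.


The word 'unlock' = 'un' (prefix) + 'lock' (root). The prefix is 'un'.

un


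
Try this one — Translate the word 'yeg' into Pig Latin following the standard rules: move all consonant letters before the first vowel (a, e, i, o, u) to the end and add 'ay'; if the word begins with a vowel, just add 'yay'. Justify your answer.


'yeg': move consonant cluster 'y' to end and add 'ay': 'egyay'.

egyay


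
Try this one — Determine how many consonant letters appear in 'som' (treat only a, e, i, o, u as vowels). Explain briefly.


Consonants in 'som': s, m = 2 consonants.

2


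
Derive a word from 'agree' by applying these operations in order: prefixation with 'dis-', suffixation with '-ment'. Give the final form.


Step 1: Add prefix 'dis-' to 'agree' = 'disagree'
Step 2: Add suffix '-ment' to 'disagree' = 'disagreement'

disagreement


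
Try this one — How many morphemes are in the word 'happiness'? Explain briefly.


Decomposition: happy (root) + -ness (suffix) = 2 morpheme(s)

2 morphemes


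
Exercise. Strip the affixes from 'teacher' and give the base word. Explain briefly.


Remove suffix '-er' from 'teacher' to get root 'teach'.

teach


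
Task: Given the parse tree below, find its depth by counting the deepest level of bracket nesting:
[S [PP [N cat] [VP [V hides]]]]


Count bracket nesting levels:
'[' at pos 0: depth = 1
'[' at pos 3: depth = 2
'[' at pos 7: depth = 3
'[' at pos 15: depth = 3
'[' at pos 19: depth = 4
Maximum depth reached: 4

4


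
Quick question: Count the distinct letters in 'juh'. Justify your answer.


Unique letters in 'juh': {h, j, u} = 3 distinct letters.

3


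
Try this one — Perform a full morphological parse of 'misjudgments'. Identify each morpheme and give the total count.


Step 1: Identify prefix: 'mis' (meaning: wrongly)
Step 2: Identify root: 'judge'
Step 3: Identify suffix(es): 'ment, s'
Decomposition: mis- (prefix: wrongly) + judge (root) + -ment (suffix: action/result) + -s (plural)
Total morphemes: 4

4 morphemes (mis- (prefix: wrongly) + judge (root) + -ment (suffix: action/result) + -s (plural))


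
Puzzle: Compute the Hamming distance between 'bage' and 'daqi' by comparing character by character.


Alignment:
Position 1: 'b' vs 'd' = DIFFER
Position 2: 'a' vs 'a' = match
Position 3: 'g' vs 'q' = DIFFER
Position 4: 'e' vs 'i' = DIFFER
Total differences: 3

3


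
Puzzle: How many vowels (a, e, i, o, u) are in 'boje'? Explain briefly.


Vowels in 'boje': o, e = 2 vowels.

2


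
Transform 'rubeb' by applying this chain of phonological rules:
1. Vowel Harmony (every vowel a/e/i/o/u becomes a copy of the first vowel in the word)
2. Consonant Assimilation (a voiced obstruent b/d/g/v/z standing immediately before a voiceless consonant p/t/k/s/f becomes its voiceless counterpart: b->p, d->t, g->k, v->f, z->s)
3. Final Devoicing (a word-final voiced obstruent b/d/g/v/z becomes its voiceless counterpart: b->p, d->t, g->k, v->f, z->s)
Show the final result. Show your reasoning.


Starting form: 'rubeb'
Rule 1: Vowel Harmony: all vowels become 'u' (matching first vowel). 'rubeb' -> 'rubub'
Rule 2: Consonant Assimilation: no voiced obstruent (b/d/g/v/z) stands immediately before a voiceless consonant (p/t/k/s/f). No change.
Rule 3: Final Devoicing: word-final voiced obstruent 'b' becomes voiceless 'p'. 'rubub' -> 'rubup'
Final form: 'rubup'

rubup


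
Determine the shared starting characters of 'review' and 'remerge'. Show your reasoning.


Compare from the start: 2 characters match: 're'. Mismatch at position 3: 'v' vs 'm'.

re


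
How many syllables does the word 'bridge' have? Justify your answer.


Break 'bridge' into syllables: bridge -> bridge = 1 syllable

1 syllable


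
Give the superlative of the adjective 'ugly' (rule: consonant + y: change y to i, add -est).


Apply superlative formation (consonant + y: change y to i, add -est): 'ugly' -> 'ugliest'.

ugliest


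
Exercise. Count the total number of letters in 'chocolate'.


Spell out 'chocolate' and number each letter: c(1), h(2), o(3), c(4), o(5), l(6), a(7), t(8), e(9). Total: 9 letters.

9


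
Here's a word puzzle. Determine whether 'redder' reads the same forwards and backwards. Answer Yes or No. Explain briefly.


Forward: 'redder'
Reversed: 'redder'
They are identical.

Yes


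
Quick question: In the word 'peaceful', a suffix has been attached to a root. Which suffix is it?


The word 'peaceful' = 'peace' (root) + '-ful' (suffix). The suffix is '-ful'.

ful


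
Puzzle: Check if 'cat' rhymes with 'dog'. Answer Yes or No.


Rime (stressed vowel + following sounds) of 'cat': -at = /æt/
Rime of 'dog': -og = /ɒg/
/æt/ and /ɒg/ are different ending sounds, so the words do not rhyme.

No


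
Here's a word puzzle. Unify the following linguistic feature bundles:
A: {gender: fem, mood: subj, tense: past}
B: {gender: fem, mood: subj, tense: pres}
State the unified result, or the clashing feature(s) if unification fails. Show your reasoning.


Compare features:
gender: A=fem vs B=fem -> unified: fem
mood: A=subj vs B=subj -> unified: subj
tense: A=past vs B=pres -> CLASH
Clash detected on feature 'tense' (past vs pres); unification fails.

CLASH on 'tense' (past vs pres)


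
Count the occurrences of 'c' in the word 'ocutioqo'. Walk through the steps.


Letter 'c' in 'ocutioqo': found at position(s) 2 = 1 occurrence(s).

1


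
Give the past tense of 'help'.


Apply rule: Add -ed. 'help' becomes 'helped'.

helped


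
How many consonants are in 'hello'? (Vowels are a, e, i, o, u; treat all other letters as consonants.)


Consonants in 'hello': h, l, l = 3 consonants.

3


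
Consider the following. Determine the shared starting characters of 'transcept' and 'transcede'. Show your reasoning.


Compare from the start: 7 characters match: 'transce'. Mismatch at position 8: 'p' vs 'd'.

transce


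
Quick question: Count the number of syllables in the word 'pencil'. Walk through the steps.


Break 'pencil' into syllables: pen-cil -> pen | cil = 2 syllables

2 syllables


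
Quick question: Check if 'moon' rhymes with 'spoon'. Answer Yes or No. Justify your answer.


Rime (stressed vowel + following sounds) of 'moon': -oon = /uːn/
Rime of 'spoon': -oon = /uːn/
/uːn/ and /uːn/ are the same ending sound, so the words rhyme.

Yes


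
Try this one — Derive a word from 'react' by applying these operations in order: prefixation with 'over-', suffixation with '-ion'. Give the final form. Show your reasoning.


Step 1: Add prefix 'over-' to 'react' = 'overreact'
Step 2: Add suffix '-ion' to 'overreact' = 'overreaction'

overreaction


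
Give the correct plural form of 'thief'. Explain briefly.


Apply rule: Change -f to -ves. 'thief' becomes 'thieves'.

thieves


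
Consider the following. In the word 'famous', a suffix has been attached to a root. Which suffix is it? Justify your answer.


The word 'famous' = 'fame' (root) + '-ous' (suffix). The suffix is '-ous'.

ous


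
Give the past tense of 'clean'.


Apply rule: Add -ed. 'clean' becomes 'cleaned'.

cleaned


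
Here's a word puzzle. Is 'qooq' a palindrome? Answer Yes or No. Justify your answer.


Forward: 'qooq'
Reversed: 'qooq'
They are identical.

Yes


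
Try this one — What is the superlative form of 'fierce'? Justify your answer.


Apply superlative formation (ends in e: add -st): 'fierce' -> 'fiercest'.

fiercest


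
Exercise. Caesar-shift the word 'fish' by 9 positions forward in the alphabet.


Shift each letter by 9: f -> o, i -> r, s -> b, h -> q. Result: 'orbq'.

orbq


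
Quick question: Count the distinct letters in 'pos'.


Unique letters in 'pos': {o, p, s} = 3 distinct letters.

3


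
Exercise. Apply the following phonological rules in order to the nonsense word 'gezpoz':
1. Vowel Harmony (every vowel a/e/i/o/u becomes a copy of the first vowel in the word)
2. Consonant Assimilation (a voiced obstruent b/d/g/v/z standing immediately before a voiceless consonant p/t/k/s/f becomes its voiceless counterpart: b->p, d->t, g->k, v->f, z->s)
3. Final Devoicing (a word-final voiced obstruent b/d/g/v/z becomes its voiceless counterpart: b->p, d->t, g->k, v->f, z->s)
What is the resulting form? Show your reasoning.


Starting form: 'gezpoz'
Rule 1: Vowel Harmony: all vowels become 'e' (matching first vowel). 'gezpoz' -> 'gezpez'
Rule 2: Consonant Assimilation: voiced obstruent before voiceless consonant becomes voiceless ('zp' -> 'sp'). 'gezpez' -> 'gespez'
Rule 3: Final Devoicing: word-final voiced obstruent 'z' becomes voiceless 's'. 'gespez' -> 'gespes'
Final form: 'gespes'

gespes


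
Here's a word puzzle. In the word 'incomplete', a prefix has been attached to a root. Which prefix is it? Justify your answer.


The word 'incomplete' = 'in' (prefix) + 'complete' (root). The prefix is 'in'.

in


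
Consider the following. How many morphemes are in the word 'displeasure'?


Decomposition: dis- (prefix) + please (root) + -ure (suffix) = 3 morpheme(s)

3 morphemes


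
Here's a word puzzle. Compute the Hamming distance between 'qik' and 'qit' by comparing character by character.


Alignment:
Position 1: 'q' vs 'q' = match
Position 2: 'i' vs 'i' = match
Position 3: 'k' vs 't' = DIFFER
Total differences: 1

1


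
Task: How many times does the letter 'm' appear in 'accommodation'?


Letter 'm' in 'accommodation': found at position(s) 5, 6 = 2 occurrence(s).

2


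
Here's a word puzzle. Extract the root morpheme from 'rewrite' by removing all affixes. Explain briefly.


Remove prefix 're' from 'rewrite' to get root 'write'.

write


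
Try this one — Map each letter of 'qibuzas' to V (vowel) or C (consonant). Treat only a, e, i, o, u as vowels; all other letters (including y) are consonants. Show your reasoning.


Letter mapping: q = C, i = V, b = C, u = V, z = C, a = V, s = C.

CVCVCVC


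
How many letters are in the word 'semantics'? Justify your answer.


Spell out 'semantics' and number each letter: s(1), e(2), m(3), a(4), n(5), t(6), i(7), c(8), s(9). Total: 9 letters.

9


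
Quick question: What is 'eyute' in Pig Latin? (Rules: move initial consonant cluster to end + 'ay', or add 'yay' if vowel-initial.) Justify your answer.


'eyute' starts with a vowel, so add 'yay': 'eyuteyay'.

eyuteyay


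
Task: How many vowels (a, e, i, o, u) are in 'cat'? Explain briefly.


Vowels in 'cat': a = 1 vowels.

1


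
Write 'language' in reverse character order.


Reverse 'language' character by character: 'egaugnal'.

egaugnal


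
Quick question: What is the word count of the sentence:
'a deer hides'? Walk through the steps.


Split into words: a | deer | hides = 3 words.

3


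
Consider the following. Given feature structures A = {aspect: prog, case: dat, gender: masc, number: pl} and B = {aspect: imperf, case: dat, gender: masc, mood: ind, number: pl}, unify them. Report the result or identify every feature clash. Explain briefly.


Compare features:
aspect: A=prog vs B=imperf -> CLASH
case: A=dat vs B=dat -> unified: dat
gender: A=masc vs B=masc -> unified: masc
mood: A=_ vs B=ind -> unified: ind
number: A=pl vs B=pl -> unified: pl
Clash detected on feature 'aspect' (prog vs imperf); unification fails.

CLASH on 'aspect' (prog vs imperf)


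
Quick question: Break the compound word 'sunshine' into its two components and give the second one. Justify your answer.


Split 'sunshine' into 'sun' + 'shine'. The second part is 'shine'.

shine


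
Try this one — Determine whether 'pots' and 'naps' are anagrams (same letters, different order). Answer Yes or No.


Sorted letters of 'pots': 'opst'
Sorted letters of 'naps': 'anps'
They do not match.

No


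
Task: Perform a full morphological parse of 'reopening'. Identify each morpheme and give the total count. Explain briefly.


Step 1: Identify prefix: 're' (meaning: again)
Step 2: Identify root: 'open'
Step 3: Identify suffix(es): 'ing'
Decomposition: re- (prefix: again) + open (root) + -ing (suffix: ongoing action)
Total morphemes: 3

3 morphemes (re- (prefix: again) + open (root) + -ing (suffix: ongoing action))


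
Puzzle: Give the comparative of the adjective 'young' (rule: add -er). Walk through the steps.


Apply comparative formation (add -er): 'young' -> 'younger'.

younger


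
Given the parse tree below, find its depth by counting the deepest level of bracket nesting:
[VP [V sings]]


Count bracket nesting levels:
'[' at pos 0: depth = 1
'[' at pos 4: depth = 2
Maximum depth reached: 2

2


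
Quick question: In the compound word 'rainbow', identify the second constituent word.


Split 'rainbow' into 'rain' + 'bow'. The second part is 'bow'.

bow


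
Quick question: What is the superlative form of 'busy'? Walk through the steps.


Apply superlative formation (consonant + y: change y to i, add -est): 'busy' -> 'busiest'.

busiest


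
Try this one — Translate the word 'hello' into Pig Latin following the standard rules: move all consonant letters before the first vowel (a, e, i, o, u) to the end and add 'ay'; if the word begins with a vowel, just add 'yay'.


'hello': move consonant cluster 'h' to end and add 'ay': 'ellohay'.

ellohay


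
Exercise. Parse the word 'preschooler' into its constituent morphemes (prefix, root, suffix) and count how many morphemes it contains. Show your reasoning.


Step 1: Identify prefix: 'pre' (meaning: before)
Step 2: Identify root: 'school'
Step 3: Identify suffix(es): 'er'
Decomposition: pre- (prefix: before) + school (root) + -er (suffix: one who)
Total morphemes: 3

3 morphemes (pre- (prefix: before) + school (root) + -er (suffix: one who))


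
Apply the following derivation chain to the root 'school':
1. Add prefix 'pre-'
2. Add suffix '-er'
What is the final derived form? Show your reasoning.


Step 1: Add prefix 'pre-' to 'school' = 'preschool'
Step 2: Add suffix '-er' to 'preschool' = 'preschooler'

preschooler
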